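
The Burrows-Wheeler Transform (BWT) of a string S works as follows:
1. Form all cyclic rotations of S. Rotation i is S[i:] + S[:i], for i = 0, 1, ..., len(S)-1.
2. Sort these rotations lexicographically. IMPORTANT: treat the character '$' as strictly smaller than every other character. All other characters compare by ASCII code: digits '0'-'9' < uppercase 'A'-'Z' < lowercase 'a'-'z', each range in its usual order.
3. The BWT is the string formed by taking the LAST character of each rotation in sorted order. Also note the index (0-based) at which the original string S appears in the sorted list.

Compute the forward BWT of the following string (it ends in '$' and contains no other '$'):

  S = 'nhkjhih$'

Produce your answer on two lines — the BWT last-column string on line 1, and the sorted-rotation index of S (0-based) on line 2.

Answer: hijnhkh$
7

Derivation:
All 8 rotations (rotation i = S[i:]+S[:i]):
  rot[0] = nhkjhih$
  rot[1] = hkjhih$n
  rot[2] = kjhih$nh
  rot[3] = jhih$nhk
  rot[4] = hih$nhkj
  rot[5] = ih$nhkjh
  rot[6] = h$nhkjhi
  rot[7] = $nhkjhih
Sorted (with $ < everything):
  sorted[0] = $nhkjhih  (last char: 'h')
  sorted[1] = h$nhkjhi  (last char: 'i')
  sorted[2] = hih$nhkj  (last char: 'j')
  sorted[3] = hkjhih$n  (last char: 'n')
  sorted[4] = ih$nhkjh  (last char: 'h')
  sorted[5] = jhih$nhk  (last char: 'k')
  sorted[6] = kjhih$nh  (last char: 'h')
  sorted[7] = nhkjhih$  (last char: '$')
Last column: hijnhkh$
Original string S is at sorted index 7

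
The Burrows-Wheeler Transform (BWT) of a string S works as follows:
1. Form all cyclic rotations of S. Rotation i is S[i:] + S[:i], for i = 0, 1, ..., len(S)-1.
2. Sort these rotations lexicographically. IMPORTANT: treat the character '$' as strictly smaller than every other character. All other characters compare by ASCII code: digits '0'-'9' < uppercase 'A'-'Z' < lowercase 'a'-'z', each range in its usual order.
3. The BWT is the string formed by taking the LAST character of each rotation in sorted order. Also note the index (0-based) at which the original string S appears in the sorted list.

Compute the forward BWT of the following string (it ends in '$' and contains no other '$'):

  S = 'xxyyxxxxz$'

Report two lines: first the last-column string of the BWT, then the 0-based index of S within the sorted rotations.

All 10 rotations (rotation i = S[i:]+S[:i]):
  rot[0] = xxyyxxxxz$
  rot[1] = xyyxxxxz$x
  rot[2] = yyxxxxz$xx
  rot[3] = yxxxxz$xxy
  rot[4] = xxxxz$xxyy
  rot[5] = xxxz$xxyyx
  rot[6] = xxz$xxyyxx
  rot[7] = xz$xxyyxxx
  rot[8] = z$xxyyxxxx
  rot[9] = $xxyyxxxxz
Sorted (with $ < everything):
  sorted[0] = $xxyyxxxxz  (last char: 'z')
  sorted[1] = xxxxz$xxyy  (last char: 'y')
  sorted[2] = xxxz$xxyyx  (last char: 'x')
  sorted[3] = xxyyxxxxz$  (last char: '$')
  sorted[4] = xxz$xxyyxx  (last char: 'x')
  sorted[5] = xyyxxxxz$x  (last char: 'x')
  sorted[6] = xz$xxyyxxx  (last char: 'x')
  sorted[7] = yxxxxz$xxy  (last char: 'y')
  sorted[8] = yyxxxxz$xx  (last char: 'x')
  sorted[9] = z$xxyyxxxx  (last char: 'x')
Last column: zyx$xxxyxx
Original string S is at sorted index 3

Answer: zyx$xxxyxx
3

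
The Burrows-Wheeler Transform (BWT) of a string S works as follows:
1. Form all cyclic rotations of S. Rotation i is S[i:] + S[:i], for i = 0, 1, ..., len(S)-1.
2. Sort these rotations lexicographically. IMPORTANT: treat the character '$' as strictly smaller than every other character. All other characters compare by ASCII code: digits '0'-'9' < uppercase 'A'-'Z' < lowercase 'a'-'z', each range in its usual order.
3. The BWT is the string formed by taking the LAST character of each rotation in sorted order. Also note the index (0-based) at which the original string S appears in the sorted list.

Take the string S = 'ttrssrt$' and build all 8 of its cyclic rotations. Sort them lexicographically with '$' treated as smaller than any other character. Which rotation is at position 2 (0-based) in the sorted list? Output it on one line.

All 8 rotations (rotation i = S[i:]+S[:i]):
  rot[0] = ttrssrt$
  rot[1] = trssrt$t
  rot[2] = rssrt$tt
  rot[3] = ssrt$ttr
  rot[4] = srt$ttrs
  rot[5] = rt$ttrss
  rot[6] = t$ttrssr
  rot[7] = $ttrssrt
Sorted (with $ < everything):
  sorted[0] = $ttrssrt
  sorted[1] = rssrt$tt
  sorted[2] = rt$ttrss
  sorted[3] = srt$ttrs
  sorted[4] = ssrt$ttr
  sorted[5] = t$ttrssr
  sorted[6] = trssrt$t
  sorted[7] = ttrssrt$
sorted[2] = rt$ttrss

Answer: rt$ttrss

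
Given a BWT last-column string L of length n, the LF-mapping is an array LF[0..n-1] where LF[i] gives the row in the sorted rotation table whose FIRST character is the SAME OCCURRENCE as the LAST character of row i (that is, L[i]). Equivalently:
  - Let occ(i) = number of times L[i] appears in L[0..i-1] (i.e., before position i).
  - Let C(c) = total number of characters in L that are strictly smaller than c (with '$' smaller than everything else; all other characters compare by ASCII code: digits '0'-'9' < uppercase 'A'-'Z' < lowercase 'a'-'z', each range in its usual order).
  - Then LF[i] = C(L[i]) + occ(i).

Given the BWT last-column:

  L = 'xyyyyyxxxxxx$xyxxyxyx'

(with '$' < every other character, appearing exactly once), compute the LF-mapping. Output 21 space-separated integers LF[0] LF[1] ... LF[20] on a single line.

Answer: 1 13 14 15 16 17 2 3 4 5 6 7 0 8 18 9 10 19 11 20 12

Derivation:
Char counts: '$':1, 'x':12, 'y':8
C (first-col start): C('$')=0, C('x')=1, C('y')=13
L[0]='x': occ=0, LF[0]=C('x')+0=1+0=1
L[1]='y': occ=0, LF[1]=C('y')+0=13+0=13
L[2]='y': occ=1, LF[2]=C('y')+1=13+1=14
L[3]='y': occ=2, LF[3]=C('y')+2=13+2=15
L[4]='y': occ=3, LF[4]=C('y')+3=13+3=16
L[5]='y': occ=4, LF[5]=C('y')+4=13+4=17
L[6]='x': occ=1, LF[6]=C('x')+1=1+1=2
L[7]='x': occ=2, LF[7]=C('x')+2=1+2=3
L[8]='x': occ=3, LF[8]=C('x')+3=1+3=4
L[9]='x': occ=4, LF[9]=C('x')+4=1+4=5
L[10]='x': occ=5, LF[10]=C('x')+5=1+5=6
L[11]='x': occ=6, LF[11]=C('x')+6=1+6=7
L[12]='$': occ=0, LF[12]=C('$')+0=0+0=0
L[13]='x': occ=7, LF[13]=C('x')+7=1+7=8
L[14]='y': occ=5, LF[14]=C('y')+5=13+5=18
L[15]='x': occ=8, LF[15]=C('x')+8=1+8=9
L[16]='x': occ=9, LF[16]=C('x')+9=1+9=10
L[17]='y': occ=6, LF[17]=C('y')+6=13+6=19
L[18]='x': occ=10, LF[18]=C('x')+10=1+10=11
L[19]='y': occ=7, LF[19]=C('y')+7=13+7=20
L[20]='x': occ=11, LF[20]=C('x')+11=1+11=12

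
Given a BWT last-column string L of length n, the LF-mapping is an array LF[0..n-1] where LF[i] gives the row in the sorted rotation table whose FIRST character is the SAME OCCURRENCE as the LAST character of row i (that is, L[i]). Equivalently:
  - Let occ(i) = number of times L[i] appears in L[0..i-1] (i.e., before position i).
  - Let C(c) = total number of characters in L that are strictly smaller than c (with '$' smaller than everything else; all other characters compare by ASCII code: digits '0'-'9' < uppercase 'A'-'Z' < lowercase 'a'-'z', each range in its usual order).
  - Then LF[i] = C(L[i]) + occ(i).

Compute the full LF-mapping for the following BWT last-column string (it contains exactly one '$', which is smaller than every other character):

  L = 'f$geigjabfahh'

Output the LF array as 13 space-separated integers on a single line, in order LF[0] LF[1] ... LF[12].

Answer: 5 0 7 4 11 8 12 1 3 6 2 9 10

Derivation:
Char counts: '$':1, 'a':2, 'b':1, 'e':1, 'f':2, 'g':2, 'h':2, 'i':1, 'j':1
C (first-col start): C('$')=0, C('a')=1, C('b')=3, C('e')=4, C('f')=5, C('g')=7, C('h')=9, C('i')=11, C('j')=12
L[0]='f': occ=0, LF[0]=C('f')+0=5+0=5
L[1]='$': occ=0, LF[1]=C('$')+0=0+0=0
L[2]='g': occ=0, LF[2]=C('g')+0=7+0=7
L[3]='e': occ=0, LF[3]=C('e')+0=4+0=4
L[4]='i': occ=0, LF[4]=C('i')+0=11+0=11
L[5]='g': occ=1, LF[5]=C('g')+1=7+1=8
L[6]='j': occ=0, LF[6]=C('j')+0=12+0=12
L[7]='a': occ=0, LF[7]=C('a')+0=1+0=1
L[8]='b': occ=0, LF[8]=C('b')+0=3+0=3
L[9]='f': occ=1, LF[9]=C('f')+1=5+1=6
L[10]='a': occ=1, LF[10]=C('a')+1=1+1=2
L[11]='h': occ=0, LF[11]=C('h')+0=9+0=9
L[12]='h': occ=1, LF[12]=C('h')+1=9+1=10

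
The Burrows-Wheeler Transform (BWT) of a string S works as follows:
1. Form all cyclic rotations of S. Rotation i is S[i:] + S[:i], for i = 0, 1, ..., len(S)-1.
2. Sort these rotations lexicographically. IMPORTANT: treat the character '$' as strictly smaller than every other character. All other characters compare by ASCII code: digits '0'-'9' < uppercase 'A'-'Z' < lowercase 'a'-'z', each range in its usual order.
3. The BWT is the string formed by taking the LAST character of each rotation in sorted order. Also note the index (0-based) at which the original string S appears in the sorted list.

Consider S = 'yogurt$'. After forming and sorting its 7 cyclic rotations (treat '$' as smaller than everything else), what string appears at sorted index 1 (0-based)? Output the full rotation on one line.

Answer: gurt$yo

Derivation:
All 7 rotations (rotation i = S[i:]+S[:i]):
  rot[0] = yogurt$
  rot[1] = ogurt$y
  rot[2] = gurt$yo
  rot[3] = urt$yog
  rot[4] = rt$yogu
  rot[5] = t$yogur
  rot[6] = $yogurt
Sorted (with $ < everything):
  sorted[0] = $yogurt
  sorted[1] = gurt$yo
  sorted[2] = ogurt$y
  sorted[3] = rt$yogu
  sorted[4] = t$yogur
  sorted[5] = urt$yog
  sorted[6] = yogurt$
sorted[1] = gurt$yo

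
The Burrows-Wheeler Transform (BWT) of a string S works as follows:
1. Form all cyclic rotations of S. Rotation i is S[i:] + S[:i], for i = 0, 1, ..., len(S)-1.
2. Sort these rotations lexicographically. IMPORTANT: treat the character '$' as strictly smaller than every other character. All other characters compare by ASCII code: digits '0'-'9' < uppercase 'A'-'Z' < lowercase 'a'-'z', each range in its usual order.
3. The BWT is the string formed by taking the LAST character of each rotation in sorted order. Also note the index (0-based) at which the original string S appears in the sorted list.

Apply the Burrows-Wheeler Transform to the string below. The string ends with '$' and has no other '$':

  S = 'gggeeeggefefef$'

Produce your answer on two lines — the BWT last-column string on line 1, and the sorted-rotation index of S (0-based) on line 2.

Answer: fgeffgeeeeggge$
14

Derivation:
All 15 rotations (rotation i = S[i:]+S[:i]):
  rot[0] = gggeeeggefefef$
  rot[1] = ggeeeggefefef$g
  rot[2] = geeeggefefef$gg
  rot[3] = eeeggefefef$ggg
  rot[4] = eeggefefef$ggge
  rot[5] = eggefefef$gggee
  rot[6] = ggefefef$gggeee
  rot[7] = gefefef$gggeeeg
  rot[8] = efefef$gggeeegg
  rot[9] = fefef$gggeeegge
  rot[10] = efef$gggeeeggef
  rot[11] = fef$gggeeeggefe
  rot[12] = ef$gggeeeggefef
  rot[13] = f$gggeeeggefefe
  rot[14] = $gggeeeggefefef
Sorted (with $ < everything):
  sorted[0] = $gggeeeggefefef  (last char: 'f')
  sorted[1] = eeeggefefef$ggg  (last char: 'g')
  sorted[2] = eeggefefef$ggge  (last char: 'e')
  sorted[3] = ef$gggeeeggefef  (last char: 'f')
  sorted[4] = efef$gggeeeggef  (last char: 'f')
  sorted[5] = efefef$gggeeegg  (last char: 'g')
  sorted[6] = eggefefef$gggee  (last char: 'e')
  sorted[7] = f$gggeeeggefefe  (last char: 'e')
  sorted[8] = fef$gggeeeggefe  (last char: 'e')
  sorted[9] = fefef$gggeeegge  (last char: 'e')
  sorted[10] = geeeggefefef$gg  (last char: 'g')
  sorted[11] = gefefef$gggeeeg  (last char: 'g')
  sorted[12] = ggeeeggefefef$g  (last char: 'g')
  sorted[13] = ggefefef$gggeee  (last char: 'e')
  sorted[14] = gggeeeggefefef$  (last char: '$')
Last column: fgeffgeeeeggge$
Original string S is at sorted index 14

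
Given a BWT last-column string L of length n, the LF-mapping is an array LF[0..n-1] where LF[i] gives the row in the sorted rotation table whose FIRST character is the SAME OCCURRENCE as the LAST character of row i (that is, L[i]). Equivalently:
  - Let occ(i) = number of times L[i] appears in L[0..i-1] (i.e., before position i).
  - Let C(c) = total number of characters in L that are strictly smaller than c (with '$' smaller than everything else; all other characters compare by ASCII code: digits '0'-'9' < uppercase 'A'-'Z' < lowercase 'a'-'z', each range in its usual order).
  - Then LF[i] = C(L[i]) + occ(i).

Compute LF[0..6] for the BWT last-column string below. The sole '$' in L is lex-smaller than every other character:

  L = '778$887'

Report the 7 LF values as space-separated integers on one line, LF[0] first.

Answer: 1 2 4 0 5 6 3

Derivation:
Char counts: '$':1, '7':3, '8':3
C (first-col start): C('$')=0, C('7')=1, C('8')=4
L[0]='7': occ=0, LF[0]=C('7')+0=1+0=1
L[1]='7': occ=1, LF[1]=C('7')+1=1+1=2
L[2]='8': occ=0, LF[2]=C('8')+0=4+0=4
L[3]='$': occ=0, LF[3]=C('$')+0=0+0=0
L[4]='8': occ=1, LF[4]=C('8')+1=4+1=5
L[5]='8': occ=2, LF[5]=C('8')+2=4+2=6
L[6]='7': occ=2, LF[6]=C('7')+2=1+2=3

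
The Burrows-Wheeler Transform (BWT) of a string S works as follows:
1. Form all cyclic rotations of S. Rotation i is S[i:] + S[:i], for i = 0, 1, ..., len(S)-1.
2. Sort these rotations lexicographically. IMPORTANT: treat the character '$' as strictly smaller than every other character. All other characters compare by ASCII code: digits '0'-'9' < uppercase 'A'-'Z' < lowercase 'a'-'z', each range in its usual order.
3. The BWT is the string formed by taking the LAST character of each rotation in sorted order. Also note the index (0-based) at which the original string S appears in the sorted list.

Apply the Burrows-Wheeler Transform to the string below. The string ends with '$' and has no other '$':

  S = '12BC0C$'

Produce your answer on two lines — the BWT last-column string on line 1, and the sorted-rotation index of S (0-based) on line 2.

All 7 rotations (rotation i = S[i:]+S[:i]):
  rot[0] = 12BC0C$
  rot[1] = 2BC0C$1
  rot[2] = BC0C$12
  rot[3] = C0C$12B
  rot[4] = 0C$12BC
  rot[5] = C$12BC0
  rot[6] = $12BC0C
Sorted (with $ < everything):
  sorted[0] = $12BC0C  (last char: 'C')
  sorted[1] = 0C$12BC  (last char: 'C')
  sorted[2] = 12BC0C$  (last char: '$')
  sorted[3] = 2BC0C$1  (last char: '1')
  sorted[4] = BC0C$12  (last char: '2')
  sorted[5] = C$12BC0  (last char: '0')
  sorted[6] = C0C$12B  (last char: 'B')
Last column: CC$120B
Original string S is at sorted index 2

Answer: CC$120B
2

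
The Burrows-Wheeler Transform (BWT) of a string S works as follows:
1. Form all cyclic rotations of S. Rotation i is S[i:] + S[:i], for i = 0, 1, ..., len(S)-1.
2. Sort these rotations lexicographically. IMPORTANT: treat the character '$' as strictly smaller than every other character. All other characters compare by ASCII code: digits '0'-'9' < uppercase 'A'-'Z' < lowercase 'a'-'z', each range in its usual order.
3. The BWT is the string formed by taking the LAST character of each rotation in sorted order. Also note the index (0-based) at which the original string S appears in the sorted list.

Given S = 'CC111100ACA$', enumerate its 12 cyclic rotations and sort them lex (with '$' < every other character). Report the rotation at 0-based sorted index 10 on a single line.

Answer: CA$CC111100A

Derivation:
All 12 rotations (rotation i = S[i:]+S[:i]):
  rot[0] = CC111100ACA$
  rot[1] = C111100ACA$C
  rot[2] = 111100ACA$CC
  rot[3] = 11100ACA$CC1
  rot[4] = 1100ACA$CC11
  rot[5] = 100ACA$CC111
  rot[6] = 00ACA$CC1111
  rot[7] = 0ACA$CC11110
  rot[8] = ACA$CC111100
  rot[9] = CA$CC111100A
  rot[10] = A$CC111100AC
  rot[11] = $CC111100ACA
Sorted (with $ < everything):
  sorted[0] = $CC111100ACA
  sorted[1] = 00ACA$CC1111
  sorted[2] = 0ACA$CC11110
  sorted[3] = 100ACA$CC111
  sorted[4] = 1100ACA$CC11
  sorted[5] = 11100ACA$CC1
  sorted[6] = 111100ACA$CC
  sorted[7] = A$CC111100AC
  sorted[8] = ACA$CC111100
  sorted[9] = C111100ACA$C
  sorted[10] = CA$CC111100A
  sorted[11] = CC111100ACA$
sorted[10] = CA$CC111100A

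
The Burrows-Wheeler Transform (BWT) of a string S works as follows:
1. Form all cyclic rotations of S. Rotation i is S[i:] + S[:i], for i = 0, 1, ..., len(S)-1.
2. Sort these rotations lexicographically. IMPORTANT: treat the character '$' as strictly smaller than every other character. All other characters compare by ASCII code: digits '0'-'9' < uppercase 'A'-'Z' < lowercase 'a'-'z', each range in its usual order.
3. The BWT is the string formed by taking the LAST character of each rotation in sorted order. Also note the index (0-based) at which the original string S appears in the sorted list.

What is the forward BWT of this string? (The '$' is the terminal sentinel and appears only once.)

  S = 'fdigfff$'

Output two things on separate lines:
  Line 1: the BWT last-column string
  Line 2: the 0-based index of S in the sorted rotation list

Answer: fff$fgid
3

Derivation:
All 8 rotations (rotation i = S[i:]+S[:i]):
  rot[0] = fdigfff$
  rot[1] = digfff$f
  rot[2] = igfff$fd
  rot[3] = gfff$fdi
  rot[4] = fff$fdig
  rot[5] = ff$fdigf
  rot[6] = f$fdigff
  rot[7] = $fdigfff
Sorted (with $ < everything):
  sorted[0] = $fdigfff  (last char: 'f')
  sorted[1] = digfff$f  (last char: 'f')
  sorted[2] = f$fdigff  (last char: 'f')
  sorted[3] = fdigfff$  (last char: '$')
  sorted[4] = ff$fdigf  (last char: 'f')
  sorted[5] = fff$fdig  (last char: 'g')
  sorted[6] = gfff$fdi  (last char: 'i')
  sorted[7] = igfff$fd  (last char: 'd')
Last column: fff$fgid
Original string S is at sorted index 3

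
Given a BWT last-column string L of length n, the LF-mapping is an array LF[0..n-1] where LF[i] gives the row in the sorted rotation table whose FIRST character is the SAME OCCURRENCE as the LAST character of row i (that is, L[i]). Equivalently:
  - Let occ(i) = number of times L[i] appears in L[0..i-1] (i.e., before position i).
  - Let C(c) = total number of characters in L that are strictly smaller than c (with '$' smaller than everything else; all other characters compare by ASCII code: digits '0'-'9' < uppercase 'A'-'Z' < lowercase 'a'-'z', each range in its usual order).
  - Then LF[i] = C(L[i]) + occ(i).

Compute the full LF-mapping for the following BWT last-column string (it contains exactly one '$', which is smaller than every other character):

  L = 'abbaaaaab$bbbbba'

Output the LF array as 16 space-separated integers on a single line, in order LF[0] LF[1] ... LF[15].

Answer: 1 8 9 2 3 4 5 6 10 0 11 12 13 14 15 7

Derivation:
Char counts: '$':1, 'a':7, 'b':8
C (first-col start): C('$')=0, C('a')=1, C('b')=8
L[0]='a': occ=0, LF[0]=C('a')+0=1+0=1
L[1]='b': occ=0, LF[1]=C('b')+0=8+0=8
L[2]='b': occ=1, LF[2]=C('b')+1=8+1=9
L[3]='a': occ=1, LF[3]=C('a')+1=1+1=2
L[4]='a': occ=2, LF[4]=C('a')+2=1+2=3
L[5]='a': occ=3, LF[5]=C('a')+3=1+3=4
L[6]='a': occ=4, LF[6]=C('a')+4=1+4=5
L[7]='a': occ=5, LF[7]=C('a')+5=1+5=6
L[8]='b': occ=2, LF[8]=C('b')+2=8+2=10
L[9]='$': occ=0, LF[9]=C('$')+0=0+0=0
L[10]='b': occ=3, LF[10]=C('b')+3=8+3=11
L[11]='b': occ=4, LF[11]=C('b')+4=8+4=12
L[12]='b': occ=5, LF[12]=C('b')+5=8+5=13
L[13]='b': occ=6, LF[13]=C('b')+6=8+6=14
L[14]='b': occ=7, LF[14]=C('b')+7=8+7=15
L[15]='a': occ=6, LF[15]=C('a')+6=1+6=7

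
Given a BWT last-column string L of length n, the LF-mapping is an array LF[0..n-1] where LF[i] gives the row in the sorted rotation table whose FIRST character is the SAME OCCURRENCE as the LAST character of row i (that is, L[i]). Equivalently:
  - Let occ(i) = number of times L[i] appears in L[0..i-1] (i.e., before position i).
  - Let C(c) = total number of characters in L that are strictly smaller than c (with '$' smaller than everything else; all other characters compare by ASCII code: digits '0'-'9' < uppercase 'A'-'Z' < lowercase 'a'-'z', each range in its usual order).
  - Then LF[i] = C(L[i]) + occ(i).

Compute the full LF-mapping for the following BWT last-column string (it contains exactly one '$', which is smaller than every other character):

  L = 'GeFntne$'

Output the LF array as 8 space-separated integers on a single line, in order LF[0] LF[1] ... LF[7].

Answer: 2 3 1 5 7 6 4 0

Derivation:
Char counts: '$':1, 'F':1, 'G':1, 'e':2, 'n':2, 't':1
C (first-col start): C('$')=0, C('F')=1, C('G')=2, C('e')=3, C('n')=5, C('t')=7
L[0]='G': occ=0, LF[0]=C('G')+0=2+0=2
L[1]='e': occ=0, LF[1]=C('e')+0=3+0=3
L[2]='F': occ=0, LF[2]=C('F')+0=1+0=1
L[3]='n': occ=0, LF[3]=C('n')+0=5+0=5
L[4]='t': occ=0, LF[4]=C('t')+0=7+0=7
L[5]='n': occ=1, LF[5]=C('n')+1=5+1=6
L[6]='e': occ=1, LF[6]=C('e')+1=3+1=4
L[7]='$': occ=0, LF[7]=C('$')+0=0+0=0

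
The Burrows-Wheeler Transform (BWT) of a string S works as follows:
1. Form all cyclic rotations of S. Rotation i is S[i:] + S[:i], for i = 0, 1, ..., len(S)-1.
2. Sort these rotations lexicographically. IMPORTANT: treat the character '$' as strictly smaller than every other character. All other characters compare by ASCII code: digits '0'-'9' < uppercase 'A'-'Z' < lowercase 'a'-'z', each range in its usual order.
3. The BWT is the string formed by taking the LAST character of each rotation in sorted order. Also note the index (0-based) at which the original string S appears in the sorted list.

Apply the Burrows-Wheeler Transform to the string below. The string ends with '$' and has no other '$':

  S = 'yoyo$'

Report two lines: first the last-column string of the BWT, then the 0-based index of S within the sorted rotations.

Answer: oyyo$
4

Derivation:
All 5 rotations (rotation i = S[i:]+S[:i]):
  rot[0] = yoyo$
  rot[1] = oyo$y
  rot[2] = yo$yo
  rot[3] = o$yoy
  rot[4] = $yoyo
Sorted (with $ < everything):
  sorted[0] = $yoyo  (last char: 'o')
  sorted[1] = o$yoy  (last char: 'y')
  sorted[2] = oyo$y  (last char: 'y')
  sorted[3] = yo$yo  (last char: 'o')
  sorted[4] = yoyo$  (last char: '$')
Last column: oyyo$
Original string S is at sorted index 4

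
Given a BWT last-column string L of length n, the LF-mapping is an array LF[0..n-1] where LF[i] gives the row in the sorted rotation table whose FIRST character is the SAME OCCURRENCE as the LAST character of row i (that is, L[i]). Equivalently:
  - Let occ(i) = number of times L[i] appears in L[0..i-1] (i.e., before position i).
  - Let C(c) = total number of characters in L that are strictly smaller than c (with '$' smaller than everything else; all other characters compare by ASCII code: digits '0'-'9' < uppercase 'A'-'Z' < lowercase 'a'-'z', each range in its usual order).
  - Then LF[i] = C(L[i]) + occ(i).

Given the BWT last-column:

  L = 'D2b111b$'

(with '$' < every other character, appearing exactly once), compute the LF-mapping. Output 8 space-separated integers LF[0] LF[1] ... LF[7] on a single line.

Char counts: '$':1, '1':3, '2':1, 'D':1, 'b':2
C (first-col start): C('$')=0, C('1')=1, C('2')=4, C('D')=5, C('b')=6
L[0]='D': occ=0, LF[0]=C('D')+0=5+0=5
L[1]='2': occ=0, LF[1]=C('2')+0=4+0=4
L[2]='b': occ=0, LF[2]=C('b')+0=6+0=6
L[3]='1': occ=0, LF[3]=C('1')+0=1+0=1
L[4]='1': occ=1, LF[4]=C('1')+1=1+1=2
L[5]='1': occ=2, LF[5]=C('1')+2=1+2=3
L[6]='b': occ=1, LF[6]=C('b')+1=6+1=7
L[7]='$': occ=0, LF[7]=C('$')+0=0+0=0

Answer: 5 4 6 1 2 3 7 0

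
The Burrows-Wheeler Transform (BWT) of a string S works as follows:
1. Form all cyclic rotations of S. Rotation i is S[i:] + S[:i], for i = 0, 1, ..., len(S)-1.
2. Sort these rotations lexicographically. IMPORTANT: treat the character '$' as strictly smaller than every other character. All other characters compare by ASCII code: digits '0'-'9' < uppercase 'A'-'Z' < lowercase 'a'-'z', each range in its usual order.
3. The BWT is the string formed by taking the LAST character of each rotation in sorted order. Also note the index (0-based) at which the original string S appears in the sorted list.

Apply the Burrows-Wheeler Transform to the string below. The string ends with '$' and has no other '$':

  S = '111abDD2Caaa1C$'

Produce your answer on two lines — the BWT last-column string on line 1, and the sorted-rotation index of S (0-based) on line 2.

All 15 rotations (rotation i = S[i:]+S[:i]):
  rot[0] = 111abDD2Caaa1C$
  rot[1] = 11abDD2Caaa1C$1
  rot[2] = 1abDD2Caaa1C$11
  rot[3] = abDD2Caaa1C$111
  rot[4] = bDD2Caaa1C$111a
  rot[5] = DD2Caaa1C$111ab
  rot[6] = D2Caaa1C$111abD
  rot[7] = 2Caaa1C$111abDD
  rot[8] = Caaa1C$111abDD2
  rot[9] = aaa1C$111abDD2C
  rot[10] = aa1C$111abDD2Ca
  rot[11] = a1C$111abDD2Caa
  rot[12] = 1C$111abDD2Caaa
  rot[13] = C$111abDD2Caaa1
  rot[14] = $111abDD2Caaa1C
Sorted (with $ < everything):
  sorted[0] = $111abDD2Caaa1C  (last char: 'C')
  sorted[1] = 111abDD2Caaa1C$  (last char: '$')
  sorted[2] = 11abDD2Caaa1C$1  (last char: '1')
  sorted[3] = 1C$111abDD2Caaa  (last char: 'a')
  sorted[4] = 1abDD2Caaa1C$11  (last char: '1')
  sorted[5] = 2Caaa1C$111abDD  (last char: 'D')
  sorted[6] = C$111abDD2Caaa1  (last char: '1')
  sorted[7] = Caaa1C$111abDD2  (last char: '2')
  sorted[8] = D2Caaa1C$111abD  (last char: 'D')
  sorted[9] = DD2Caaa1C$111ab  (last char: 'b')
  sorted[10] = a1C$111abDD2Caa  (last char: 'a')
  sorted[11] = aa1C$111abDD2Ca  (last char: 'a')
  sorted[12] = aaa1C$111abDD2C  (last char: 'C')
  sorted[13] = abDD2Caaa1C$111  (last char: '1')
  sorted[14] = bDD2Caaa1C$111a  (last char: 'a')
Last column: C$1a1D12DbaaC1a
Original string S is at sorted index 1

Answer: C$1a1D12DbaaC1a
1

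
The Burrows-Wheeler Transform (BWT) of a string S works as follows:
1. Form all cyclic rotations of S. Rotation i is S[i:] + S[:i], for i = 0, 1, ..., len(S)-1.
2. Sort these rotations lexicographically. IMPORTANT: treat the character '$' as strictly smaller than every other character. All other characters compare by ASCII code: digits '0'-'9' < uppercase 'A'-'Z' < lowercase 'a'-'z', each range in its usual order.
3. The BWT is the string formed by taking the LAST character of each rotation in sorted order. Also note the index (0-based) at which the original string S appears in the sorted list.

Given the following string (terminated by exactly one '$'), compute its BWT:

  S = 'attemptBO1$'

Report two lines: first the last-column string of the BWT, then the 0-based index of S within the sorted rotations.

All 11 rotations (rotation i = S[i:]+S[:i]):
  rot[0] = attemptBO1$
  rot[1] = ttemptBO1$a
  rot[2] = temptBO1$at
  rot[3] = emptBO1$att
  rot[4] = mptBO1$atte
  rot[5] = ptBO1$attem
  rot[6] = tBO1$attemp
  rot[7] = BO1$attempt
  rot[8] = O1$attemptB
  rot[9] = 1$attemptBO
  rot[10] = $attemptBO1
Sorted (with $ < everything):
  sorted[0] = $attemptBO1  (last char: '1')
  sorted[1] = 1$attemptBO  (last char: 'O')
  sorted[2] = BO1$attempt  (last char: 't')
  sorted[3] = O1$attemptB  (last char: 'B')
  sorted[4] = attemptBO1$  (last char: '$')
  sorted[5] = emptBO1$att  (last char: 't')
  sorted[6] = mptBO1$atte  (last char: 'e')
  sorted[7] = ptBO1$attem  (last char: 'm')
  sorted[8] = tBO1$attemp  (last char: 'p')
  sorted[9] = temptBO1$at  (last char: 't')
  sorted[10] = ttemptBO1$a  (last char: 'a')
Last column: 1OtB$tempta
Original string S is at sorted index 4

Answer: 1OtB$tempta
4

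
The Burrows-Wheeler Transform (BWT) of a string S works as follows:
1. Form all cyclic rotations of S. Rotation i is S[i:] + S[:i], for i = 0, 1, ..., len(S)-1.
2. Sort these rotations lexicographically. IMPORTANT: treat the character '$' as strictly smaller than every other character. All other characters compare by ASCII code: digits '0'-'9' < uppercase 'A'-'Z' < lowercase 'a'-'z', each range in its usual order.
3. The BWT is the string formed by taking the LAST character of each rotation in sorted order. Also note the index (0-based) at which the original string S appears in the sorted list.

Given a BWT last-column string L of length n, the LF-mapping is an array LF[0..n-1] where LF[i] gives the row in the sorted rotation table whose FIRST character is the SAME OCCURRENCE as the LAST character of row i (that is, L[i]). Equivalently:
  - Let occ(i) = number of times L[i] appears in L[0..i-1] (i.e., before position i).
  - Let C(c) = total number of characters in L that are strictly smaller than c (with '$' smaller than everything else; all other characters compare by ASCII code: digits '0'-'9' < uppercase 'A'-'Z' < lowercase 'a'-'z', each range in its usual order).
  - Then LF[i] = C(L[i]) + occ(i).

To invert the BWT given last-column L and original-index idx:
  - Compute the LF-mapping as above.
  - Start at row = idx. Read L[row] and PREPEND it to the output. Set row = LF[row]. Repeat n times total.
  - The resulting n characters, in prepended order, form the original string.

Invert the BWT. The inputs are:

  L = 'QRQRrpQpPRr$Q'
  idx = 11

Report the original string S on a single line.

Answer: rQRPRpQrpRQQ$

Derivation:
LF mapping: 2 6 3 7 11 9 4 10 1 8 12 0 5
Walk LF starting at row 11, prepending L[row]:
  step 1: row=11, L[11]='$', prepend. Next row=LF[11]=0
  step 2: row=0, L[0]='Q', prepend. Next row=LF[0]=2
  step 3: row=2, L[2]='Q', prepend. Next row=LF[2]=3
  step 4: row=3, L[3]='R', prepend. Next row=LF[3]=7
  step 5: row=7, L[7]='p', prepend. Next row=LF[7]=10
  step 6: row=10, L[10]='r', prepend. Next row=LF[10]=12
  step 7: row=12, L[12]='Q', prepend. Next row=LF[12]=5
  step 8: row=5, L[5]='p', prepend. Next row=LF[5]=9
  step 9: row=9, L[9]='R', prepend. Next row=LF[9]=8
  step 10: row=8, L[8]='P', prepend. Next row=LF[8]=1
  step 11: row=1, L[1]='R', prepend. Next row=LF[1]=6
  step 12: row=6, L[6]='Q', prepend. Next row=LF[6]=4
  step 13: row=4, L[4]='r', prepend. Next row=LF[4]=11
Reversed output: rQRPRpQrpRQQ$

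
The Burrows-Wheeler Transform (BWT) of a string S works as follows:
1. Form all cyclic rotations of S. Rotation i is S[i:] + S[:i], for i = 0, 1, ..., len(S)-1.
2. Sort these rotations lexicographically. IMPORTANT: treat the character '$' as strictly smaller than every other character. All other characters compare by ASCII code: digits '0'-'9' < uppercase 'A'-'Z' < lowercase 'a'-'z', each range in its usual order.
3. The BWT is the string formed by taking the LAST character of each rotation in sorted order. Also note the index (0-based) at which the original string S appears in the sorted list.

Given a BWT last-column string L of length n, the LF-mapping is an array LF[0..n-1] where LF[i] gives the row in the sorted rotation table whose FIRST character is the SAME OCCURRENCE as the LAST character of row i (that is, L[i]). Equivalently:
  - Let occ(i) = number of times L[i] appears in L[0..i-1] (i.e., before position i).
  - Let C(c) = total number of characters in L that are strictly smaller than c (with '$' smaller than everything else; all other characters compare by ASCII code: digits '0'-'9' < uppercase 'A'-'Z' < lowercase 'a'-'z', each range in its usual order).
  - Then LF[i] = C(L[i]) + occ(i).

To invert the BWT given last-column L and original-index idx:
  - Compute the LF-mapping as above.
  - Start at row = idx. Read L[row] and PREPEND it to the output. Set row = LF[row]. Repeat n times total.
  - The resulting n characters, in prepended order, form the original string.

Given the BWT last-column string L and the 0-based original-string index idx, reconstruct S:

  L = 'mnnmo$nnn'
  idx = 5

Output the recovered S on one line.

Answer: nnnonmnm$

Derivation:
LF mapping: 1 3 4 2 8 0 5 6 7
Walk LF starting at row 5, prepending L[row]:
  step 1: row=5, L[5]='$', prepend. Next row=LF[5]=0
  step 2: row=0, L[0]='m', prepend. Next row=LF[0]=1
  step 3: row=1, L[1]='n', prepend. Next row=LF[1]=3
  step 4: row=3, L[3]='m', prepend. Next row=LF[3]=2
  step 5: row=2, L[2]='n', prepend. Next row=LF[2]=4
  step 6: row=4, L[4]='o', prepend. Next row=LF[4]=8
  step 7: row=8, L[8]='n', prepend. Next row=LF[8]=7
  step 8: row=7, L[7]='n', prepend. Next row=LF[7]=6
  step 9: row=6, L[6]='n', prepend. Next row=LF[6]=5
Reversed output: nnnonmnm$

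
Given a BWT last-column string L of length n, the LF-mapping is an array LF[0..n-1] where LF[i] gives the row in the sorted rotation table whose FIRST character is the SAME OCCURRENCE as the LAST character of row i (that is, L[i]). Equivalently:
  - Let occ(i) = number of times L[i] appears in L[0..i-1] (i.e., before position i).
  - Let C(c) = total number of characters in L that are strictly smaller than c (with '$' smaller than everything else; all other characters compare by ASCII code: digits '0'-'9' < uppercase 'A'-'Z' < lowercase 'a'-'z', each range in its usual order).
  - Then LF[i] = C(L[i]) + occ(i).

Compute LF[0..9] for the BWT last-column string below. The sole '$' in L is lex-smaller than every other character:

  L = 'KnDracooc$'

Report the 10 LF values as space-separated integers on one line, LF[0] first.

Char counts: '$':1, 'D':1, 'K':1, 'a':1, 'c':2, 'n':1, 'o':2, 'r':1
C (first-col start): C('$')=0, C('D')=1, C('K')=2, C('a')=3, C('c')=4, C('n')=6, C('o')=7, C('r')=9
L[0]='K': occ=0, LF[0]=C('K')+0=2+0=2
L[1]='n': occ=0, LF[1]=C('n')+0=6+0=6
L[2]='D': occ=0, LF[2]=C('D')+0=1+0=1
L[3]='r': occ=0, LF[3]=C('r')+0=9+0=9
L[4]='a': occ=0, LF[4]=C('a')+0=3+0=3
L[5]='c': occ=0, LF[5]=C('c')+0=4+0=4
L[6]='o': occ=0, LF[6]=C('o')+0=7+0=7
L[7]='o': occ=1, LF[7]=C('o')+1=7+1=8
L[8]='c': occ=1, LF[8]=C('c')+1=4+1=5
L[9]='$': occ=0, LF[9]=C('$')+0=0+0=0

Answer: 2 6 1 9 3 4 7 8 5 0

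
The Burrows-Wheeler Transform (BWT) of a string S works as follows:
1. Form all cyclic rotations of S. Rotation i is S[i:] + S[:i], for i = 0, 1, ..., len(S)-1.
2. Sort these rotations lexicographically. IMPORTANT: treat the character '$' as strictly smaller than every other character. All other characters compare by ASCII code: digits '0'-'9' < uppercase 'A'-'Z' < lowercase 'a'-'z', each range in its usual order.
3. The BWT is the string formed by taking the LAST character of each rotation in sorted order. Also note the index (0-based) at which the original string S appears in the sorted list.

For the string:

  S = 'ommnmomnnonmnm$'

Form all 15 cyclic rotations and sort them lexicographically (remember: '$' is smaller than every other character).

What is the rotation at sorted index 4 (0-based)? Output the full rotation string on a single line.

All 15 rotations (rotation i = S[i:]+S[:i]):
  rot[0] = ommnmomnnonmnm$
  rot[1] = mmnmomnnonmnm$o
  rot[2] = mnmomnnonmnm$om
  rot[3] = nmomnnonmnm$omm
  rot[4] = momnnonmnm$ommn
  rot[5] = omnnonmnm$ommnm
  rot[6] = mnnonmnm$ommnmo
  rot[7] = nnonmnm$ommnmom
  rot[8] = nonmnm$ommnmomn
  rot[9] = onmnm$ommnmomnn
  rot[10] = nmnm$ommnmomnno
  rot[11] = mnm$ommnmomnnon
  rot[12] = nm$ommnmomnnonm
  rot[13] = m$ommnmomnnonmn
  rot[14] = $ommnmomnnonmnm
Sorted (with $ < everything):
  sorted[0] = $ommnmomnnonmnm
  sorted[1] = m$ommnmomnnonmn
  sorted[2] = mmnmomnnonmnm$o
  sorted[3] = mnm$ommnmomnnon
  sorted[4] = mnmomnnonmnm$om
  sorted[5] = mnnonmnm$ommnmo
  sorted[6] = momnnonmnm$ommn
  sorted[7] = nm$ommnmomnnonm
  sorted[8] = nmnm$ommnmomnno
  sorted[9] = nmomnnonmnm$omm
  sorted[10] = nnonmnm$ommnmom
  sorted[11] = nonmnm$ommnmomn
  sorted[12] = ommnmomnnonmnm$
  sorted[13] = omnnonmnm$ommnm
  sorted[14] = onmnm$ommnmomnn
sorted[4] = mnmomnnonmnm$om

Answer: mnmomnnonmnm$om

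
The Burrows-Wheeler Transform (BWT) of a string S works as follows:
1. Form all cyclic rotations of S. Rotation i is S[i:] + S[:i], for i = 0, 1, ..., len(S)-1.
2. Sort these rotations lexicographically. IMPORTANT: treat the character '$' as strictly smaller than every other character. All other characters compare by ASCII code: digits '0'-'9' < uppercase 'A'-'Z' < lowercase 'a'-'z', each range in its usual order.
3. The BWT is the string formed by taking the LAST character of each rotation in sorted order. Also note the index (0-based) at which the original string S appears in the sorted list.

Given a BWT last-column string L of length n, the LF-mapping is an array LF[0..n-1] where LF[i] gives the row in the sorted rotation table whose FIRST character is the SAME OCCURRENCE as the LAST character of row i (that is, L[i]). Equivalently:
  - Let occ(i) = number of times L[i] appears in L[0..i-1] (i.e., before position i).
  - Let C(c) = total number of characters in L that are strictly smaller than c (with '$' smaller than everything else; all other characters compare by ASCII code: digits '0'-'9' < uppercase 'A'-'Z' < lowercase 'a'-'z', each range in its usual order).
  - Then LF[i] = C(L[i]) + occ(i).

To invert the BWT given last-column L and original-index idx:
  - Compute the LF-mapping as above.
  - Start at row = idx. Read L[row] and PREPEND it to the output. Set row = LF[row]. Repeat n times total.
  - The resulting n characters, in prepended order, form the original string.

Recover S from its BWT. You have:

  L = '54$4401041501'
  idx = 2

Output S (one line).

Answer: 040141154405$

Derivation:
LF mapping: 11 7 0 8 9 1 4 2 10 5 12 3 6
Walk LF starting at row 2, prepending L[row]:
  step 1: row=2, L[2]='$', prepend. Next row=LF[2]=0
  step 2: row=0, L[0]='5', prepend. Next row=LF[0]=11
  step 3: row=11, L[11]='0', prepend. Next row=LF[11]=3
  step 4: row=3, L[3]='4', prepend. Next row=LF[3]=8
  step 5: row=8, L[8]='4', prepend. Next row=LF[8]=10
  step 6: row=10, L[10]='5', prepend. Next row=LF[10]=12
  step 7: row=12, L[12]='1', prepend. Next row=LF[12]=6
  step 8: row=6, L[6]='1', prepend. Next row=LF[6]=4
  step 9: row=4, L[4]='4', prepend. Next row=LF[4]=9
  step 10: row=9, L[9]='1', prepend. Next row=LF[9]=5
  step 11: row=5, L[5]='0', prepend. Next row=LF[5]=1
  step 12: row=1, L[1]='4', prepend. Next row=LF[1]=7
  step 13: row=7, L[7]='0', prepend. Next row=LF[7]=2
Reversed output: 040141154405$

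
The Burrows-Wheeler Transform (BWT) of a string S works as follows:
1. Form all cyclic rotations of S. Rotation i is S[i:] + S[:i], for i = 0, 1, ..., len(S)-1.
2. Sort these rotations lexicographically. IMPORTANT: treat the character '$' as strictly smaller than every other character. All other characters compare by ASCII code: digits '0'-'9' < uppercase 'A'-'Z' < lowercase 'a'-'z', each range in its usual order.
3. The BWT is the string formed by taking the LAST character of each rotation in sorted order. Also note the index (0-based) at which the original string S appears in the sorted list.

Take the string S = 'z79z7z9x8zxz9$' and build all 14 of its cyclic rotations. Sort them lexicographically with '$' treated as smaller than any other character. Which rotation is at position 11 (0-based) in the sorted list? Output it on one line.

All 14 rotations (rotation i = S[i:]+S[:i]):
  rot[0] = z79z7z9x8zxz9$
  rot[1] = 79z7z9x8zxz9$z
  rot[2] = 9z7z9x8zxz9$z7
  rot[3] = z7z9x8zxz9$z79
  rot[4] = 7z9x8zxz9$z79z
  rot[5] = z9x8zxz9$z79z7
  rot[6] = 9x8zxz9$z79z7z
  rot[7] = x8zxz9$z79z7z9
  rot[8] = 8zxz9$z79z7z9x
  rot[9] = zxz9$z79z7z9x8
  rot[10] = xz9$z79z7z9x8z
  rot[11] = z9$z79z7z9x8zx
  rot[12] = 9$z79z7z9x8zxz
  rot[13] = $z79z7z9x8zxz9
Sorted (with $ < everything):
  sorted[0] = $z79z7z9x8zxz9
  sorted[1] = 79z7z9x8zxz9$z
  sorted[2] = 7z9x8zxz9$z79z
  sorted[3] = 8zxz9$z79z7z9x
  sorted[4] = 9$z79z7z9x8zxz
  sorted[5] = 9x8zxz9$z79z7z
  sorted[6] = 9z7z9x8zxz9$z7
  sorted[7] = x8zxz9$z79z7z9
  sorted[8] = xz9$z79z7z9x8z
  sorted[9] = z79z7z9x8zxz9$
  sorted[10] = z7z9x8zxz9$z79
  sorted[11] = z9$z79z7z9x8zx
  sorted[12] = z9x8zxz9$z79z7
  sorted[13] = zxz9$z79z7z9x8
sorted[11] = z9$z79z7z9x8zx

Answer: z9$z79z7z9x8zx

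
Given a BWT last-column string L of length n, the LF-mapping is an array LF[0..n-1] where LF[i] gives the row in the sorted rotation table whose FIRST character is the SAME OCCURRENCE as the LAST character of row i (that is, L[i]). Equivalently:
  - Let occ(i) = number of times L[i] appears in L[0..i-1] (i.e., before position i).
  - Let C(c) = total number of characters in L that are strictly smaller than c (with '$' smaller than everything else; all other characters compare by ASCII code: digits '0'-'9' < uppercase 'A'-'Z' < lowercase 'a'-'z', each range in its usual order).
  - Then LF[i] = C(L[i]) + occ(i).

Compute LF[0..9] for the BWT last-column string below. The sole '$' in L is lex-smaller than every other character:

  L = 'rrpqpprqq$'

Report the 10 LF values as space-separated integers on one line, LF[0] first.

Char counts: '$':1, 'p':3, 'q':3, 'r':3
C (first-col start): C('$')=0, C('p')=1, C('q')=4, C('r')=7
L[0]='r': occ=0, LF[0]=C('r')+0=7+0=7
L[1]='r': occ=1, LF[1]=C('r')+1=7+1=8
L[2]='p': occ=0, LF[2]=C('p')+0=1+0=1
L[3]='q': occ=0, LF[3]=C('q')+0=4+0=4
L[4]='p': occ=1, LF[4]=C('p')+1=1+1=2
L[5]='p': occ=2, LF[5]=C('p')+2=1+2=3
L[6]='r': occ=2, LF[6]=C('r')+2=7+2=9
L[7]='q': occ=1, LF[7]=C('q')+1=4+1=5
L[8]='q': occ=2, LF[8]=C('q')+2=4+2=6
L[9]='$': occ=0, LF[9]=C('$')+0=0+0=0

Answer: 7 8 1 4 2 3 9 5 6 0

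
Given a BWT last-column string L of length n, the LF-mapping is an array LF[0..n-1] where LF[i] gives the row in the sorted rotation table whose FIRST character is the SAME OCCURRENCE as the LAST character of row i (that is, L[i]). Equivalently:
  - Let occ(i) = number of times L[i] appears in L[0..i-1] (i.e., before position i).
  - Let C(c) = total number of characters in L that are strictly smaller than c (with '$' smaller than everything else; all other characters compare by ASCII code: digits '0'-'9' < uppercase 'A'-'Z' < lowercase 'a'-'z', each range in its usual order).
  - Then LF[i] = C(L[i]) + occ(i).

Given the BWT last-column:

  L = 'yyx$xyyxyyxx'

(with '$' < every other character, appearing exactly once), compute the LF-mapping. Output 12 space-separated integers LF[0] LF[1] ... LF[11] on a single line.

Char counts: '$':1, 'x':5, 'y':6
C (first-col start): C('$')=0, C('x')=1, C('y')=6
L[0]='y': occ=0, LF[0]=C('y')+0=6+0=6
L[1]='y': occ=1, LF[1]=C('y')+1=6+1=7
L[2]='x': occ=0, LF[2]=C('x')+0=1+0=1
L[3]='$': occ=0, LF[3]=C('$')+0=0+0=0
L[4]='x': occ=1, LF[4]=C('x')+1=1+1=2
L[5]='y': occ=2, LF[5]=C('y')+2=6+2=8
L[6]='y': occ=3, LF[6]=C('y')+3=6+3=9
L[7]='x': occ=2, LF[7]=C('x')+2=1+2=3
L[8]='y': occ=4, LF[8]=C('y')+4=6+4=10
L[9]='y': occ=5, LF[9]=C('y')+5=6+5=11
L[10]='x': occ=3, LF[10]=C('x')+3=1+3=4
L[11]='x': occ=4, LF[11]=C('x')+4=1+4=5

Answer: 6 7 1 0 2 8 9 3 10 11 4 5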